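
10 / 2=5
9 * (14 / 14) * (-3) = -27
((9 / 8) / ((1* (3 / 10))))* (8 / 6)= 5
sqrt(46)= 6.78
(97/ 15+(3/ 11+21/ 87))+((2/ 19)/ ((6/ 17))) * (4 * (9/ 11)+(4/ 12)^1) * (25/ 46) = 8628731/ 1140570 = 7.57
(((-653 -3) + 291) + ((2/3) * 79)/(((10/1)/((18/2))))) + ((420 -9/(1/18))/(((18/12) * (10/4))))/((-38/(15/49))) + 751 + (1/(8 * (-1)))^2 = 128958063/297920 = 432.86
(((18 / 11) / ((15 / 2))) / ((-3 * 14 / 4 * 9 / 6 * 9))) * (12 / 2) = -32 / 3465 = -0.01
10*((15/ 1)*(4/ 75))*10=80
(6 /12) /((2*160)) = 0.00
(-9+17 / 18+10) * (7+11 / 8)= 2345 / 144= 16.28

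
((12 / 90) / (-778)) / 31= -0.00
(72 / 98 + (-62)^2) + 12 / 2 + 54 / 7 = 189064 / 49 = 3858.45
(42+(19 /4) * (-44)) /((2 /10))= -835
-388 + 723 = 335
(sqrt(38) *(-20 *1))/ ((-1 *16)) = 5 *sqrt(38)/ 4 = 7.71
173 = 173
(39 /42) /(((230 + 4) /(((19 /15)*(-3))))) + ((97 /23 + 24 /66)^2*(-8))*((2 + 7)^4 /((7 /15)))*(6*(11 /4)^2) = -71387459802151 /666540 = -107101539.00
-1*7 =-7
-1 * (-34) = 34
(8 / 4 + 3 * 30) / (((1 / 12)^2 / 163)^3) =1189701795004416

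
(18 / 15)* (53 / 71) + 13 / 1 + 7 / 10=10363 / 710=14.60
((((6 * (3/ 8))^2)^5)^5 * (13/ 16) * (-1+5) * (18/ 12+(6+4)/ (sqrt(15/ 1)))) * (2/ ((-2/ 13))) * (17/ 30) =-164519957451452061563083647312958879608128323412097 * sqrt(15)/ 25353012004564588029934064107520 - 1480679617063068554067752825816629916473154910708873/ 101412048018258352119736256430080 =-39733068379119163643.23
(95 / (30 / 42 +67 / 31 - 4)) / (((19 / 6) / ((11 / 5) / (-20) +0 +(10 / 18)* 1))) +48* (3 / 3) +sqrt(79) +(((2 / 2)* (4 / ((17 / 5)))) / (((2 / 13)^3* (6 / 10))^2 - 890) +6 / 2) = sqrt(79) +261348657331934387 / 6682210209716280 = 48.00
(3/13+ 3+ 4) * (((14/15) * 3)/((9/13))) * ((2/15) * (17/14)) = 3196/675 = 4.73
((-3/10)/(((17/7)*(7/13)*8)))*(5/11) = -0.01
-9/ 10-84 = -849/ 10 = -84.90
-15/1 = -15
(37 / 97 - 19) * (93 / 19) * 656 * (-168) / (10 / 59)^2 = 16108601858496 / 46075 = 349616969.26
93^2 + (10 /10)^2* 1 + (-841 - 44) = 7765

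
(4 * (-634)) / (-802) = 3.16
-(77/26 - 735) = 19033/26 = 732.04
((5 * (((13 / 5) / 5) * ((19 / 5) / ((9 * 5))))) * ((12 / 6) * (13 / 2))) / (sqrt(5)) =3211 * sqrt(5) / 5625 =1.28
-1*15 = -15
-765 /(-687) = 1.11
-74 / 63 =-1.17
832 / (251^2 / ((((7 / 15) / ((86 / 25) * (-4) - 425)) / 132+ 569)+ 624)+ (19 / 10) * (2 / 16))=49274013301760 / 3141596521309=15.68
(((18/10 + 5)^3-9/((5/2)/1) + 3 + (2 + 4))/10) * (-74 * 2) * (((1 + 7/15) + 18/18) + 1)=-153839192/9375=-16409.51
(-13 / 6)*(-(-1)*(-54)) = 117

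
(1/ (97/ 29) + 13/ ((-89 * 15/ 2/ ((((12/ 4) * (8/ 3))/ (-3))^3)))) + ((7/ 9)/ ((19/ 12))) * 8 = 305456731/ 66430935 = 4.60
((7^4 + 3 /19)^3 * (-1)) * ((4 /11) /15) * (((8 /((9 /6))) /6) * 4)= -12154383357676544 /10185615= -1193289100.14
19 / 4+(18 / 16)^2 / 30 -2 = 1787 / 640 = 2.79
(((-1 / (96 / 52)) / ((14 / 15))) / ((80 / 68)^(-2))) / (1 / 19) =-30875 / 2023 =-15.26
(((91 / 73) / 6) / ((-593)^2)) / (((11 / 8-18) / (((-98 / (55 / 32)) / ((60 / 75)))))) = 40768 / 16095326379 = 0.00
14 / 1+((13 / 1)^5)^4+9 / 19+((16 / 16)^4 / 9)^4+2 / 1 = 2369139779212865577243547471 / 124659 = 19004963774880799438817.47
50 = 50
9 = 9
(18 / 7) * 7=18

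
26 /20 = 13 /10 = 1.30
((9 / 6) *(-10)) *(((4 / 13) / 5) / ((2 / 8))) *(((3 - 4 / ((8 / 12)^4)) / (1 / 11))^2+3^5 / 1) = -133839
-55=-55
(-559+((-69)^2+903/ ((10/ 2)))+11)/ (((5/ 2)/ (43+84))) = 5579872/ 25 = 223194.88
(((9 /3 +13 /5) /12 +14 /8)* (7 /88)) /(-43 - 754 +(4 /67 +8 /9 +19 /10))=-187131 /842817008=-0.00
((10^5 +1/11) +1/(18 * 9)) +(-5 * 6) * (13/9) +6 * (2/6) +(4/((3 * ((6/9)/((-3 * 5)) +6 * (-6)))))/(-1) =144460658747/1445202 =99958.80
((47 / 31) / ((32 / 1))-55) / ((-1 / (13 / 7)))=708669 / 6944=102.05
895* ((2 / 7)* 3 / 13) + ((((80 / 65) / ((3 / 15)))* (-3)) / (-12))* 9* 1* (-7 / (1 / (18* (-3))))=37050 / 7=5292.86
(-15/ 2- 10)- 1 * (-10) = -15/ 2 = -7.50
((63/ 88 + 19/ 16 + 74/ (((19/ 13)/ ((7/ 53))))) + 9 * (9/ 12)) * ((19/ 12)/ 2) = 2718845/ 223872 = 12.14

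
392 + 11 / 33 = 392.33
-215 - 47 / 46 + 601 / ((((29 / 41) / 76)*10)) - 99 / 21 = 291201111 / 46690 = 6236.91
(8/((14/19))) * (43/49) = 3268/343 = 9.53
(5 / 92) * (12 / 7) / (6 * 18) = 0.00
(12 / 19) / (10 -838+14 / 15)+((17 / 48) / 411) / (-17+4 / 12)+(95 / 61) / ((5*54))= 105366741019 / 21274508498400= 0.00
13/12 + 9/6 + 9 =139/12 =11.58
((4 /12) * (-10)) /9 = -10 /27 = -0.37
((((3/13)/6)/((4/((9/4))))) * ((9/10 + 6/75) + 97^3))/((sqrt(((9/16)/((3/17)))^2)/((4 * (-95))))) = -2601120843/1105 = -2353955.51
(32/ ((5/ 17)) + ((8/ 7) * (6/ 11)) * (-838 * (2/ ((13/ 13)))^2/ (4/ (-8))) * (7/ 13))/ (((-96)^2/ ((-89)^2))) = 417523831/ 205920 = 2027.60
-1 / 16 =-0.06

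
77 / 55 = 7 / 5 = 1.40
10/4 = 5/2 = 2.50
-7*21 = -147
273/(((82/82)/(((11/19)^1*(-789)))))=-2369367/19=-124703.53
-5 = -5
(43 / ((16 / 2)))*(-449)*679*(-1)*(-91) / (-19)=1192960223 / 152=7848422.52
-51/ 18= -17/ 6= -2.83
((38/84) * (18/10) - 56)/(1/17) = -65671/70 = -938.16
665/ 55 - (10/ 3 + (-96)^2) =-303839/ 33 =-9207.24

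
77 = 77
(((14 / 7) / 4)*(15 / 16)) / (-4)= -15 / 128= -0.12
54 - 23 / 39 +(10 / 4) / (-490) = 408229 / 7644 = 53.41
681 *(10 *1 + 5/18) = 41995/6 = 6999.17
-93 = -93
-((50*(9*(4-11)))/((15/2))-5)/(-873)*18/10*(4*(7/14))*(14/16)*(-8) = 12.27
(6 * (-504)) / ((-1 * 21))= 144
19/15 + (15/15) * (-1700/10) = -168.73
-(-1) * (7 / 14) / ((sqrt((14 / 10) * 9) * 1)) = sqrt(35) / 42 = 0.14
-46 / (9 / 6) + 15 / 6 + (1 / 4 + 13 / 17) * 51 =283 / 12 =23.58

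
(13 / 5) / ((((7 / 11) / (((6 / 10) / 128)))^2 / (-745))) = -0.11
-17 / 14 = -1.21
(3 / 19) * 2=6 / 19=0.32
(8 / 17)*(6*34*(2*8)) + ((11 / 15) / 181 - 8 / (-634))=1321980427 / 860655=1536.02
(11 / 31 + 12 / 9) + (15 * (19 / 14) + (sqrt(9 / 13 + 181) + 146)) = 181.52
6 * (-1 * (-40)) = 240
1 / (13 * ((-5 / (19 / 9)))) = -19 / 585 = -0.03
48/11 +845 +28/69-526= 245741/759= 323.77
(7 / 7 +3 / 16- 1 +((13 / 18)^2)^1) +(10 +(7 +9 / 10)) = 120587 / 6480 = 18.61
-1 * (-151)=151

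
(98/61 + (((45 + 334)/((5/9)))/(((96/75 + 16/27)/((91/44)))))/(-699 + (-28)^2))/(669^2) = 603886703/25812540021312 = 0.00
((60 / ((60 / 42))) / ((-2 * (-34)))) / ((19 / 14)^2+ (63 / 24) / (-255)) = 20580 / 61027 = 0.34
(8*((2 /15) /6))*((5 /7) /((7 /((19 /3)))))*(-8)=-1216 /1323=-0.92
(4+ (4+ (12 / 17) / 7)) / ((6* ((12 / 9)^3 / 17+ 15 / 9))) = 4338 / 5803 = 0.75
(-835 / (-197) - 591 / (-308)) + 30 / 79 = 31335233 / 4793404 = 6.54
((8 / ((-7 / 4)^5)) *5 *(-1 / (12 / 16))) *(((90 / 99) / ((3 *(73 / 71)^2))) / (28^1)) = 2064793600 / 62068200579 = 0.03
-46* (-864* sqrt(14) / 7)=39744* sqrt(14) / 7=21244.06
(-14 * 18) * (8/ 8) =-252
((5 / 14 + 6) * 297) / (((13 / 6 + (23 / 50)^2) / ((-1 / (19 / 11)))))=-1090361250 / 2372321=-459.62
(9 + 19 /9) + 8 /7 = 772 /63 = 12.25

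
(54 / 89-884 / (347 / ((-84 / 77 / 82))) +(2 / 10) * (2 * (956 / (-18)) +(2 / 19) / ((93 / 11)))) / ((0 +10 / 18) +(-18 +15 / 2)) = 15210689163448 / 7342337667115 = 2.07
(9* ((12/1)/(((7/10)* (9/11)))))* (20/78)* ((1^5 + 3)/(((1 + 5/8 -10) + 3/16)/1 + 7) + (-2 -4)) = -452.98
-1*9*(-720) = 6480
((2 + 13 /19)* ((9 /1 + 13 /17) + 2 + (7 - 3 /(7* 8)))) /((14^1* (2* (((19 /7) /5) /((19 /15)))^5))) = 6109859 /49248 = 124.06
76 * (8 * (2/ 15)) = 1216/ 15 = 81.07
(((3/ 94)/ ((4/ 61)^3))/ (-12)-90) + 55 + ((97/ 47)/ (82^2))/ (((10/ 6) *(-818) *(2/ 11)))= -3675602326977/ 82723489280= -44.43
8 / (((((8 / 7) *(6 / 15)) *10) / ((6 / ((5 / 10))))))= 21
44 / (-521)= -44 / 521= -0.08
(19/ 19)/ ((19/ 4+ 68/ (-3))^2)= 144/ 46225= 0.00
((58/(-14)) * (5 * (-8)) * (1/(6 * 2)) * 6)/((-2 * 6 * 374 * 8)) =-145/62832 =-0.00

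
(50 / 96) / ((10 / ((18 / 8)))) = 15 / 128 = 0.12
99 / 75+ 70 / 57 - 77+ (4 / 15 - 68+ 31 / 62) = -134601 / 950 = -141.69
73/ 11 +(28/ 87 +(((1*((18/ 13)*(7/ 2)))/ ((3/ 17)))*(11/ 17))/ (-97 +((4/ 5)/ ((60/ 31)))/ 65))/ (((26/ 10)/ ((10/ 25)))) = 19582445413/ 2941326102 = 6.66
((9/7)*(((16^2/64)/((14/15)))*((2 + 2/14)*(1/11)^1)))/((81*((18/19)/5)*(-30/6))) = -475/33957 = -0.01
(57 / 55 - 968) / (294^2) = -53183 / 4753980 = -0.01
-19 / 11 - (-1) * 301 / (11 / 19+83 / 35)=2164537 / 21582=100.29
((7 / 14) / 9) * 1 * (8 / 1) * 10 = 40 / 9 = 4.44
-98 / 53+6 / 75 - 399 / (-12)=31.48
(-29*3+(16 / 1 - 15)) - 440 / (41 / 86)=-41366 / 41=-1008.93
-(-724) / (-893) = -724 / 893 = -0.81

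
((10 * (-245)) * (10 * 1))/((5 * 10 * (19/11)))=-5390/19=-283.68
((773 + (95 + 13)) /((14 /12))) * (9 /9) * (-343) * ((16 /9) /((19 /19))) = -460469.33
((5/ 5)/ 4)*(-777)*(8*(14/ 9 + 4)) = -25900/ 3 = -8633.33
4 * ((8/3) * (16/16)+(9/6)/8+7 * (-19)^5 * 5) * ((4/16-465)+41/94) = 121039044386751/752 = 160956176046.21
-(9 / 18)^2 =-1 / 4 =-0.25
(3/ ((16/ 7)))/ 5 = 0.26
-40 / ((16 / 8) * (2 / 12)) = -120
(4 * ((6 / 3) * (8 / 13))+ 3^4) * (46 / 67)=51382 / 871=58.99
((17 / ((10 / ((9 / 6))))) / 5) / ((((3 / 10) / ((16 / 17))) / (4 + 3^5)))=1976 / 5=395.20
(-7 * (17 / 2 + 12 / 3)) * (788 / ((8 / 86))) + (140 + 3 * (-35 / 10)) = -741083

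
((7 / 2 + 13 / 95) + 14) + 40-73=-2919 / 190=-15.36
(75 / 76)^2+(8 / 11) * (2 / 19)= 66739 / 63536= 1.05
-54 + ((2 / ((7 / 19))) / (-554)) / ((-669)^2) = -46862322085 / 867820779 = -54.00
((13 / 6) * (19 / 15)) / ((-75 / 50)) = -247 / 135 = -1.83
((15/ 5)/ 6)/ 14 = 0.04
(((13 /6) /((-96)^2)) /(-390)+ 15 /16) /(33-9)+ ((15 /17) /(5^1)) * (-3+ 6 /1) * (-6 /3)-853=-854.02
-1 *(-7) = 7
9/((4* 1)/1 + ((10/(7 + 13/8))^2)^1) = 42849/25444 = 1.68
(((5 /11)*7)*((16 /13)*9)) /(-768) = -105 /2288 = -0.05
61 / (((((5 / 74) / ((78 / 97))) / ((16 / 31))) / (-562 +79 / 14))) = -21939556704 / 105245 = -208461.75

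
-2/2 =-1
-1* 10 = -10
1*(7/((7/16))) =16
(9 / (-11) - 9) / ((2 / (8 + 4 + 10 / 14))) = -4806 / 77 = -62.42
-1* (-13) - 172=-159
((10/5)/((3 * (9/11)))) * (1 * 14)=308/27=11.41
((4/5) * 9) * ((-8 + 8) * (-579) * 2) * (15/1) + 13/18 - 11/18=1/9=0.11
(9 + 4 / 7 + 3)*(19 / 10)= 836 / 35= 23.89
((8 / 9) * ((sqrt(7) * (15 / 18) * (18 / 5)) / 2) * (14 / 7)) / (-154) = -4 * sqrt(7) / 231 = -0.05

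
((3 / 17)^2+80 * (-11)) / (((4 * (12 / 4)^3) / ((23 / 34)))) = -5849153 / 1061208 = -5.51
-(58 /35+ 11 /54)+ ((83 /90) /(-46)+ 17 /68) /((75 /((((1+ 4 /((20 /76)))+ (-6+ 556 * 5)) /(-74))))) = -397363241 /201048750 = -1.98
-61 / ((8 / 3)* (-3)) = 61 / 8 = 7.62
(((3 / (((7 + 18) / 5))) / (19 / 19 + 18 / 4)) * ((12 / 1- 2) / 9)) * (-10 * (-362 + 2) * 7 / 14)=2400 / 11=218.18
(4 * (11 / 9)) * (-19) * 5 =-464.44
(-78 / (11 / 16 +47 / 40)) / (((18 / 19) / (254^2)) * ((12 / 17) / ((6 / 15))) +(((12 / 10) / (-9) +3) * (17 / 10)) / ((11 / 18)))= -372491190500 / 70929195481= -5.25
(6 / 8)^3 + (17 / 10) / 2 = 407 / 320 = 1.27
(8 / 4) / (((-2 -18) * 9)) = -1 / 90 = -0.01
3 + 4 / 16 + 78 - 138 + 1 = -223 / 4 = -55.75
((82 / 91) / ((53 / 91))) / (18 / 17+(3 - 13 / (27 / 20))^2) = 1016226 / 29564407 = 0.03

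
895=895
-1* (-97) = 97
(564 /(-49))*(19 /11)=-10716 /539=-19.88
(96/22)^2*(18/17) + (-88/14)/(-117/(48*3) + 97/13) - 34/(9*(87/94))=78660651404/5197506237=15.13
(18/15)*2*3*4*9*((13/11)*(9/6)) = 25272/55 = 459.49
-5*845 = -4225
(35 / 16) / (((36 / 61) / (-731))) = -1560685 / 576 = -2709.52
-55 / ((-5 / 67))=737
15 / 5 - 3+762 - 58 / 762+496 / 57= 5578559 / 7239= 770.63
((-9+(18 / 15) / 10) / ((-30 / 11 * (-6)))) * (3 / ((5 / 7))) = -2849 / 1250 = -2.28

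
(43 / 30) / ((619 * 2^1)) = 43 / 37140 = 0.00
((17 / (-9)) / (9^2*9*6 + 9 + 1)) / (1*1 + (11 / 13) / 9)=-221 / 561152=-0.00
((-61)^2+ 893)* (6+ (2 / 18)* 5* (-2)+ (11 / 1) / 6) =93049 / 3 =31016.33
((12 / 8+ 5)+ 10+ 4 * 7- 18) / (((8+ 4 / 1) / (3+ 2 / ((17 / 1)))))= 2809 / 408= 6.88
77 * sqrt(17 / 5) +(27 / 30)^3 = 729 / 1000 +77 * sqrt(85) / 5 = 142.71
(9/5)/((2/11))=99/10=9.90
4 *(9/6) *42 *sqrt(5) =252 *sqrt(5) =563.49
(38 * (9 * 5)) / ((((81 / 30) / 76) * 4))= 36100 / 3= 12033.33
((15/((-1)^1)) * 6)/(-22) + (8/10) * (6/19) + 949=996244/1045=953.34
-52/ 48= -13/ 12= -1.08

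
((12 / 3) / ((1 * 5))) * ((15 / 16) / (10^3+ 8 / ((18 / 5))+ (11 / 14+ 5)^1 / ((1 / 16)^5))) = 189 / 1529076368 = 0.00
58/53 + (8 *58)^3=5294559290/53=99897345.09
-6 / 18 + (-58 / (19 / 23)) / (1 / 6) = -24031 / 57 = -421.60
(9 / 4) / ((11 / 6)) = 27 / 22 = 1.23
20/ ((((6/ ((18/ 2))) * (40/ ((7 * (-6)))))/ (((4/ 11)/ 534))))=-21/ 979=-0.02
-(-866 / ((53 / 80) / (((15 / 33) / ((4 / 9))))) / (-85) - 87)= 706377 / 9911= 71.27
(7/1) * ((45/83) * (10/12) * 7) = 3675/166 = 22.14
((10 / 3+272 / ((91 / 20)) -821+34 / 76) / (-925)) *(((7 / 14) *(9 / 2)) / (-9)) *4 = -7857673 / 9595950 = -0.82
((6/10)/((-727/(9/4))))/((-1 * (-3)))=-9/14540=-0.00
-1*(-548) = 548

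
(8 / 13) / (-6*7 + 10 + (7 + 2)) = -0.03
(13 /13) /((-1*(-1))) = 1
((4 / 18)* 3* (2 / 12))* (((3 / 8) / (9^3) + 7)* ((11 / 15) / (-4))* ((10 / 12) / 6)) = -149699 / 7558272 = -0.02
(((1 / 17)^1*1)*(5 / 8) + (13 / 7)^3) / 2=300507 / 93296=3.22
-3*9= -27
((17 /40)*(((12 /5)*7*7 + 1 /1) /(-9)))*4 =-10081 /450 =-22.40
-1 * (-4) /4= 1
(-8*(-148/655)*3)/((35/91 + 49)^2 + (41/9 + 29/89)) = 240415344/108338360435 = 0.00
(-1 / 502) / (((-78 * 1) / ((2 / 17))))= 0.00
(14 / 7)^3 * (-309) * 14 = -34608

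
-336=-336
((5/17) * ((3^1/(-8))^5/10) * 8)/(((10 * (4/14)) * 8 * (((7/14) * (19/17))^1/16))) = -1701/778240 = -0.00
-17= -17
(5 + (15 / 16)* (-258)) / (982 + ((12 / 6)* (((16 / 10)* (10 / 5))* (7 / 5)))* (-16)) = -47375 / 167728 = -0.28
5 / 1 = 5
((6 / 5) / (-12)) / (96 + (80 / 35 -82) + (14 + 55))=-7 / 5970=-0.00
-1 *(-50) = 50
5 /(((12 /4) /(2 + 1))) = 5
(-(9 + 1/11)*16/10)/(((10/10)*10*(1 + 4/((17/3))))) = -272/319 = -0.85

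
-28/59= -0.47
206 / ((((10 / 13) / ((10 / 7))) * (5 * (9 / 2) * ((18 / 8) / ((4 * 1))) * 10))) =42848 / 14175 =3.02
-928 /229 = -4.05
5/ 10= 1/ 2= 0.50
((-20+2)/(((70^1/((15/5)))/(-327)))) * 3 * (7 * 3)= 79461/5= 15892.20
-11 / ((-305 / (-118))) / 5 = -1298 / 1525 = -0.85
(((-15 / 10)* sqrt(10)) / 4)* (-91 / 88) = 273* sqrt(10) / 704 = 1.23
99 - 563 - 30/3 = -474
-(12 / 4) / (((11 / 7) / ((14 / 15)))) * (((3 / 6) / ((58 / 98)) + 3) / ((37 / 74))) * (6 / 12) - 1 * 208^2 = -69017007 / 1595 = -43270.85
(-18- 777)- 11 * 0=-795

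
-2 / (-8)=1 / 4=0.25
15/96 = 5/32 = 0.16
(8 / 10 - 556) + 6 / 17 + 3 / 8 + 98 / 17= -373121 / 680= -548.71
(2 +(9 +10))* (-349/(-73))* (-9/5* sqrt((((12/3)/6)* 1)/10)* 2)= -43974* sqrt(15)/1825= -93.32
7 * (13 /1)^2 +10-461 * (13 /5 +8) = -18468 /5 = -3693.60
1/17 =0.06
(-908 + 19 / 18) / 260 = -3265 / 936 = -3.49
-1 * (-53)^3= 148877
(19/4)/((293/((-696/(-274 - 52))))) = 1653/47759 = 0.03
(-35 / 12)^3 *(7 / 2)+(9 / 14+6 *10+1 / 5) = -3144823 / 120960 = -26.00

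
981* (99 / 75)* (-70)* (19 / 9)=-956802 / 5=-191360.40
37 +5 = 42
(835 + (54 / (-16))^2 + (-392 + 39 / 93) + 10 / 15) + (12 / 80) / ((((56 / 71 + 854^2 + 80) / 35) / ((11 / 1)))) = 35098723083793 / 77059311936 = 455.48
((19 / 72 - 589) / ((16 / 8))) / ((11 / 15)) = -211945 / 528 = -401.41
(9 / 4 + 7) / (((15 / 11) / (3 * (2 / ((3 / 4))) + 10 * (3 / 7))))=17501 / 210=83.34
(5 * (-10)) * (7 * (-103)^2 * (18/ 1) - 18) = -66835800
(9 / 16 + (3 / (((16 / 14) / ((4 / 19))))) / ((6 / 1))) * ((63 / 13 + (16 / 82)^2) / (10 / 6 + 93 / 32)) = 127441590 / 182275873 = 0.70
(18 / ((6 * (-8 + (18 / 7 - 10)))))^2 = 0.04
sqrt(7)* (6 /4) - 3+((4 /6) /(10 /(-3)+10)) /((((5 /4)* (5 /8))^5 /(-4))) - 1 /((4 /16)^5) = -1024.41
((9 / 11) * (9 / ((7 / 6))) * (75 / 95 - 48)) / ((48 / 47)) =-3414879 / 11704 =-291.77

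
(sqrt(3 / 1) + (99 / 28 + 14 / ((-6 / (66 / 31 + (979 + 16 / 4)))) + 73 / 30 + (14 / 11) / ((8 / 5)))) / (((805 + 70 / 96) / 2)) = -2625932864 / 461586125 + 96 * sqrt(3) / 38675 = -5.68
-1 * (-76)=76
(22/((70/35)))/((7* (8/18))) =3.54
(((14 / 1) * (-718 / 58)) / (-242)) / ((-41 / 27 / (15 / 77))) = -145395 / 1582559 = -0.09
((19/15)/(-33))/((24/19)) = -361/11880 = -0.03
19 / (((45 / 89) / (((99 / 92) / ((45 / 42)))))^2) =74.97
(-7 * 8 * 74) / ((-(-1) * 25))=-4144 / 25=-165.76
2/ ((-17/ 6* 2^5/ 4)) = -3/ 34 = -0.09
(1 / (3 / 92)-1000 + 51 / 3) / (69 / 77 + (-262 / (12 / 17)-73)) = 439978 / 204791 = 2.15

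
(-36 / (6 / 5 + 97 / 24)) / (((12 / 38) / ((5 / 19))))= -3600 / 629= -5.72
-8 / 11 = -0.73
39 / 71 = 0.55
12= 12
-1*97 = -97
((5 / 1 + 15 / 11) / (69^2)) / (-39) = -70 / 2042469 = -0.00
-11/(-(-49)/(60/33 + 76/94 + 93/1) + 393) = -543829/19454860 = -0.03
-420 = -420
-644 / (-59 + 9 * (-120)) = 644 / 1139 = 0.57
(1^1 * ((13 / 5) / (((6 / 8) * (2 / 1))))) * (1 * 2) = 52 / 15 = 3.47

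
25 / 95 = 5 / 19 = 0.26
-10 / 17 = -0.59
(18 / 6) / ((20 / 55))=33 / 4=8.25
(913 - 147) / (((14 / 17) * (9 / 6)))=13022 / 21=620.10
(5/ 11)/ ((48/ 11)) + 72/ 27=133/ 48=2.77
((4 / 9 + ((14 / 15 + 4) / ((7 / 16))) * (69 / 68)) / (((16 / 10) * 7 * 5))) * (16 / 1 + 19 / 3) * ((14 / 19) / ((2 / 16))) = 8529368 / 305235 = 27.94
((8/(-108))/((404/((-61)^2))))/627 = -3721/3419658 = -0.00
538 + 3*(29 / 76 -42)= 413.14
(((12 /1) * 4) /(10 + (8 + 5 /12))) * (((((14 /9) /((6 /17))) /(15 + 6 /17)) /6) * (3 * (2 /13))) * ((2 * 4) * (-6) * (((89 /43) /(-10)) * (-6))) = -10845184 /3161145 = -3.43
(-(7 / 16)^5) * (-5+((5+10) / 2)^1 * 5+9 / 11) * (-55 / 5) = 12319531 / 2097152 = 5.87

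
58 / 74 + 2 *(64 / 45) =6041 / 1665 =3.63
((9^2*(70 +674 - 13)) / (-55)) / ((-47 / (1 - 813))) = -48079332 / 2585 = -18599.35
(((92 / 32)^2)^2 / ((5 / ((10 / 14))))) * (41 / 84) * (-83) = -952298923 / 2408448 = -395.40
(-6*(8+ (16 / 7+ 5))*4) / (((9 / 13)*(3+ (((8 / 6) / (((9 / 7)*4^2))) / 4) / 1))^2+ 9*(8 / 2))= -999917568 / 110007415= -9.09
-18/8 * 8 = -18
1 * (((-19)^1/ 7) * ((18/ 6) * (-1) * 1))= 57/ 7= 8.14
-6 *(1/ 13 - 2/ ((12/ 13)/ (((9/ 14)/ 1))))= 1437/ 182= 7.90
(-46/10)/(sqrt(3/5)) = -23 * sqrt(15)/15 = -5.94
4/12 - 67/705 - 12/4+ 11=8.24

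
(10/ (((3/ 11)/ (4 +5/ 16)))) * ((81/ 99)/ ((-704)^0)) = 1035/ 8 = 129.38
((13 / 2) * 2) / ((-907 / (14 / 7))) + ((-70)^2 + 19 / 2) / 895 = 8859293 / 1623530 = 5.46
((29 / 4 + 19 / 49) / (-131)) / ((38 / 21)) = -4491 / 139384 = -0.03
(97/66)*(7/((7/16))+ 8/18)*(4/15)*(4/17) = 114848/75735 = 1.52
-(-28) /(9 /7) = 196 /9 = 21.78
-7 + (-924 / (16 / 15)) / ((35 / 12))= -304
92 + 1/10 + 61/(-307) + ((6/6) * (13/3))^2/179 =455041537/4945770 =92.01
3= 3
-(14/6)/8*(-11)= 77/24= 3.21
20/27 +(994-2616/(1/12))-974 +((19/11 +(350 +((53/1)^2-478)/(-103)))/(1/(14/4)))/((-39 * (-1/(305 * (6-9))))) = -1786365137/30591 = -58395.12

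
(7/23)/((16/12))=21/92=0.23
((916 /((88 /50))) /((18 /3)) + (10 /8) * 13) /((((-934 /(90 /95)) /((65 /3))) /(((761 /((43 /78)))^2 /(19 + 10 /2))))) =-259459658085225 /1443743576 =-179713.12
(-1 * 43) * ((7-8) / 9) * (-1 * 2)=-9.56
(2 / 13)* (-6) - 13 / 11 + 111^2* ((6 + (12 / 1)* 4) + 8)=109237685 / 143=763899.90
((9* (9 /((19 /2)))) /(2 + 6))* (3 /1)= 243 /76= 3.20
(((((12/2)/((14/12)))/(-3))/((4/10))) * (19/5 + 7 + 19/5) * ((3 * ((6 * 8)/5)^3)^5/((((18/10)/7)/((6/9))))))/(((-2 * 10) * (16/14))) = 28530753261340951073142079488/30517578125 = 934895722867620284.76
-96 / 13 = -7.38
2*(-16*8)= -256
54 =54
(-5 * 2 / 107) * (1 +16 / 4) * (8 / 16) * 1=-25 / 107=-0.23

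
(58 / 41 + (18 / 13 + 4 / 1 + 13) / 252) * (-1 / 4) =-199807 / 537264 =-0.37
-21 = -21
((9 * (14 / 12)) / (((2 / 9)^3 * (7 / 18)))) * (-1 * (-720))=1771470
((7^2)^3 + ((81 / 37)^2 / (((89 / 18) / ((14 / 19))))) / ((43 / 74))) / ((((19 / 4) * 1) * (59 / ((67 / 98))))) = 6059172585106 / 21111419707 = 287.01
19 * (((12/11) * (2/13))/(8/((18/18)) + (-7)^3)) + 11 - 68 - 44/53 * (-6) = -52.03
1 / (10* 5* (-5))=-1 / 250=-0.00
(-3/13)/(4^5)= -3/13312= -0.00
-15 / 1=-15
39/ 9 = 13/ 3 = 4.33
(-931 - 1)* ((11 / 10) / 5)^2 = -28193 / 625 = -45.11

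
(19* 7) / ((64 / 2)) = 133 / 32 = 4.16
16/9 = 1.78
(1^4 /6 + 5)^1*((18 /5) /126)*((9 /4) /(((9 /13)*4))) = 403 /3360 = 0.12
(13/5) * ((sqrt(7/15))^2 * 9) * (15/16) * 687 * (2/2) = 562653/80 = 7033.16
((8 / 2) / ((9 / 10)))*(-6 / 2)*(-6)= 80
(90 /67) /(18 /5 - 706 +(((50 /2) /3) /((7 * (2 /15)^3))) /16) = -403200 /201410509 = -0.00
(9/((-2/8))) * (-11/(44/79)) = 711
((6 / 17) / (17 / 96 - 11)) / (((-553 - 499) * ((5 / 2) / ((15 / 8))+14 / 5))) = 0.00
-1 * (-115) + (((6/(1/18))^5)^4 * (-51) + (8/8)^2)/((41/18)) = -42787586580536592841337477290463529919311235/41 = -1043599672696014459544817000000000000000000.00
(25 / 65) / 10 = 1 / 26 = 0.04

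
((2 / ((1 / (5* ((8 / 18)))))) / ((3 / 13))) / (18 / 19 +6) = 2470 / 891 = 2.77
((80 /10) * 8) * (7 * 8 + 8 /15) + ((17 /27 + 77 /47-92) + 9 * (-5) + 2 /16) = 176823793 /50760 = 3483.53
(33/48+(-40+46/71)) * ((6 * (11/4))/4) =-1449459/9088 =-159.49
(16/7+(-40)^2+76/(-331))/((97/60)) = 222717840/224749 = 990.96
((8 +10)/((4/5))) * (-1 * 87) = -3915/2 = -1957.50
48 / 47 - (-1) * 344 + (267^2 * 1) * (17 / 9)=6345095 / 47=135002.02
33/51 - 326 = -5531/17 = -325.35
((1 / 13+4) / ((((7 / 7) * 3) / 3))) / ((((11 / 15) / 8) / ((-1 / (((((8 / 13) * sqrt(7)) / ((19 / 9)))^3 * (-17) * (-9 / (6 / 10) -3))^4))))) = -1051153064432619193385713718605 / 9175829742475783738567526782699831296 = -0.00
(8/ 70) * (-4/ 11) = -16/ 385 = -0.04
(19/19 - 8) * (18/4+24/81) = -1813/54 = -33.57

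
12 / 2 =6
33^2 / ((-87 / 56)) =-20328 / 29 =-700.97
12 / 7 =1.71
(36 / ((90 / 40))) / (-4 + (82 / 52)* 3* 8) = 0.47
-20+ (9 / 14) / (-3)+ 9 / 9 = -269 / 14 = -19.21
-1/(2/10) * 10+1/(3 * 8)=-1199/24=-49.96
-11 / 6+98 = 577 / 6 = 96.17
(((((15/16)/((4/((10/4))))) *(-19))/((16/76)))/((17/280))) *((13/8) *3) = -36957375/8704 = -4246.02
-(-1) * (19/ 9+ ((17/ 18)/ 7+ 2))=535/ 126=4.25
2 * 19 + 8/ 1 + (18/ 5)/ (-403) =92672/ 2015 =45.99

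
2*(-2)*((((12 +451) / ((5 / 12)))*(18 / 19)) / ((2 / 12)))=-2400192 / 95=-25265.18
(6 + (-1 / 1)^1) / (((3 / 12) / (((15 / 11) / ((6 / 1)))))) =50 / 11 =4.55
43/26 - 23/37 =993/962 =1.03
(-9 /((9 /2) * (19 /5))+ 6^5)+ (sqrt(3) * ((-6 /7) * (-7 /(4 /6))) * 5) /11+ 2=45 * sqrt(3) /11+ 147772 /19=7784.56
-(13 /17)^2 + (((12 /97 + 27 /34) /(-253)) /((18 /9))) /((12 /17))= -66650465 /113477584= -0.59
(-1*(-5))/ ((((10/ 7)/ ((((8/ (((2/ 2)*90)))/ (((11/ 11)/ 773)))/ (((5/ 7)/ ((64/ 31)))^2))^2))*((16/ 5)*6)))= 42122010544832512/ 701298759375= 60062.86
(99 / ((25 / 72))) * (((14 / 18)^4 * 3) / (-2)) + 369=143431 / 675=212.49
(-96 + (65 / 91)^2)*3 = -14037 / 49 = -286.47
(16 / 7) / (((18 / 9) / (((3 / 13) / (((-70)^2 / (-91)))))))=-6 / 1225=-0.00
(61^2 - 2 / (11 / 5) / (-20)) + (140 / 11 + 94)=84211 / 22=3827.77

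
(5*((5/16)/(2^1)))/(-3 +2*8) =25/416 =0.06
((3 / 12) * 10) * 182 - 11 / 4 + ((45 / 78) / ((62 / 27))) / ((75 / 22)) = 3645729 / 8060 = 452.32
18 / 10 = 9 / 5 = 1.80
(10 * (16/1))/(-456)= -20/57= -0.35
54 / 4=27 / 2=13.50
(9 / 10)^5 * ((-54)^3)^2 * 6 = 274521509459532 / 3125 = 87846883027.05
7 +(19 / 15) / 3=7.42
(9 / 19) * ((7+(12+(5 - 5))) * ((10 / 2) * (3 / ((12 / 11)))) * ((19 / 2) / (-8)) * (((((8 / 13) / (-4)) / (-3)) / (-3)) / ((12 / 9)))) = 3135 / 1664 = 1.88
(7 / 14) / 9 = 1 / 18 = 0.06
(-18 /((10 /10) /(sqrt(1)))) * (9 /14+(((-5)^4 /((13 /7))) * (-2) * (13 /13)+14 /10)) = 5495769 /455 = 12078.61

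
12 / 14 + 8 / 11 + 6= 584 / 77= 7.58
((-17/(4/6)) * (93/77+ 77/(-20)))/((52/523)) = 8348649/12320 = 677.65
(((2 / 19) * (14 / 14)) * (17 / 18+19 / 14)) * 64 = 18560 / 1197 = 15.51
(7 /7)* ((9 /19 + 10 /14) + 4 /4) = 291 /133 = 2.19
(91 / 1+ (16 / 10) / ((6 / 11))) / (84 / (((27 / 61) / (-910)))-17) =-0.00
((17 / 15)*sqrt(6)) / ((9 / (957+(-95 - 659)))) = 3451*sqrt(6) / 135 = 62.62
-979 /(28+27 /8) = -7832 /251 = -31.20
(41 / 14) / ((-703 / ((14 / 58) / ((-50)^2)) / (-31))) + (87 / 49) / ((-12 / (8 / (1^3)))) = -5912167721 / 4994815000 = -1.18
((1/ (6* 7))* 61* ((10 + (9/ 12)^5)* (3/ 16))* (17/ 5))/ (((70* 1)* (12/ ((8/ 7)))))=10870871/ 842956800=0.01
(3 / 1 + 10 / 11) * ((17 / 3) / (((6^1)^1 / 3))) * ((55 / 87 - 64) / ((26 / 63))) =-28210021 / 16588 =-1700.63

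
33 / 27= 11 / 9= 1.22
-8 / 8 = -1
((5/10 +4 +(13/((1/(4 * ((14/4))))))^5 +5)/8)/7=399380572883/112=3565897972.17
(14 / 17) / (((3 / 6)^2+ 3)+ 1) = 56 / 289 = 0.19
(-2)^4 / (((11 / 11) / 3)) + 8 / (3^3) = 1304 / 27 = 48.30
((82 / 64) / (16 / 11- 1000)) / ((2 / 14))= -3157 / 351488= -0.01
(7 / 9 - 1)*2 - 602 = -5422 / 9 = -602.44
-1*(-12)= 12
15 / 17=0.88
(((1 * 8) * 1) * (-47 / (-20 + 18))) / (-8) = -47 / 2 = -23.50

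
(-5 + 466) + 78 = 539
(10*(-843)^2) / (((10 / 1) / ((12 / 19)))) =8527788 / 19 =448830.95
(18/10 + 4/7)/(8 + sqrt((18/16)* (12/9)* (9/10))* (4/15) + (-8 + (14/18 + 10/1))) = 1811475/8226071 - 13446* sqrt(15)/8226071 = 0.21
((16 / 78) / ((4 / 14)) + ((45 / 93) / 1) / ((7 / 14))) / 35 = 2038 / 42315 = 0.05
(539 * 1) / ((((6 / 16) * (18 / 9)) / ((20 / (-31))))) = -43120 / 93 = -463.66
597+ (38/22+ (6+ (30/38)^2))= 2403847/3971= 605.35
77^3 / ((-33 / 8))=-332024 / 3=-110674.67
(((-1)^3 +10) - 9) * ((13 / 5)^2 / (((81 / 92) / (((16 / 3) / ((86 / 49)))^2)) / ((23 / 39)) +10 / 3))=0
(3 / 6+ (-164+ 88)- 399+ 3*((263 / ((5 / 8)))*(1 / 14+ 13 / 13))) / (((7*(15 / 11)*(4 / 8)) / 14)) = 270446 / 105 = 2575.68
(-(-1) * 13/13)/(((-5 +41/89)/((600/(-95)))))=2670/1919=1.39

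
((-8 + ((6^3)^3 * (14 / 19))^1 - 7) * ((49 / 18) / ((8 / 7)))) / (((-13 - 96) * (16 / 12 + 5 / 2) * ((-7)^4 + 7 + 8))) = -16130999479 / 920650624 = -17.52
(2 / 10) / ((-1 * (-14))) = 1 / 70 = 0.01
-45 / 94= -0.48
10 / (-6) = -1.67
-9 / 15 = -3 / 5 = -0.60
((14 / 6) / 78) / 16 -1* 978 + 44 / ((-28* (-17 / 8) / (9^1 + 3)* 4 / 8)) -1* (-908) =-52.25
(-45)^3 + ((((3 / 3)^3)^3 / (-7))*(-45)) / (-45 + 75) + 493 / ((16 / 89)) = -9898837 / 112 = -88382.47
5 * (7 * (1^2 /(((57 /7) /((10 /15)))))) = 490 /171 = 2.87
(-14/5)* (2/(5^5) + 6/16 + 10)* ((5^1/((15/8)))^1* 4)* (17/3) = -1756.02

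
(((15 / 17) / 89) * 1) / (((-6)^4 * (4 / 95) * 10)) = 95 / 5228928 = 0.00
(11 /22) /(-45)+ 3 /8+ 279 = 100571 /360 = 279.36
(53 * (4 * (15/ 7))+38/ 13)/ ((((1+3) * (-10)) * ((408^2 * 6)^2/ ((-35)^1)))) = 20803/ 51873612890112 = 0.00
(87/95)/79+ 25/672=246089/5043360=0.05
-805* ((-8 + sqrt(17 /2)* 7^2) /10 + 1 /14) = 1173 /2-7889* sqrt(34) /4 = -10913.59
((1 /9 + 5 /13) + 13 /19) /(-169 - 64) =-0.01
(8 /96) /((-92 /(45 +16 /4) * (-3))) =49 /3312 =0.01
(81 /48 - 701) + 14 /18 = -100589 /144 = -698.53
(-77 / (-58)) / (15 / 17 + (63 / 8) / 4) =1904 / 4089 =0.47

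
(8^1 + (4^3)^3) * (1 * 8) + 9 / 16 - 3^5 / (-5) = 167781213 / 80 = 2097265.16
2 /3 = 0.67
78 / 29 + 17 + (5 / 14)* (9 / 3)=20.76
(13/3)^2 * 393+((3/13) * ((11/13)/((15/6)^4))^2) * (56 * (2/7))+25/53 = 1007051827815082/136454296875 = 7380.14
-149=-149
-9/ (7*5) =-9/ 35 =-0.26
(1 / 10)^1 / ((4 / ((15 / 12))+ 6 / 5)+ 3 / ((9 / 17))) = 3 / 302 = 0.01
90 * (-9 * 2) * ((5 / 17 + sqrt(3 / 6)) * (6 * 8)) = -38880 * sqrt(2) -388800 / 17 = -77855.21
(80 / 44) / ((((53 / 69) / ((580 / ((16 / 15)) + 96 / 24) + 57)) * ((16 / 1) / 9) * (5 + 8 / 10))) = 37554975 / 270512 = 138.83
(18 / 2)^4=6561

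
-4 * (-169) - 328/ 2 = 512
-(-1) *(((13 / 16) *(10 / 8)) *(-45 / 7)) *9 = -26325 / 448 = -58.76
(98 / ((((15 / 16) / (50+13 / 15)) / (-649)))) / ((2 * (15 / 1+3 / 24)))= -282346624 / 2475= -114079.44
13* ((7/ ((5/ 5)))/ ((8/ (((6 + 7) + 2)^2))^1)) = 20475/ 8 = 2559.38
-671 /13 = -51.62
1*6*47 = 282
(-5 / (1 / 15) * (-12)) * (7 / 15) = 420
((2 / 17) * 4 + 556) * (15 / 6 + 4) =61490 / 17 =3617.06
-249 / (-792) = 83 / 264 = 0.31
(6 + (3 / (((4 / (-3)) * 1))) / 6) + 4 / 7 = 347 / 56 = 6.20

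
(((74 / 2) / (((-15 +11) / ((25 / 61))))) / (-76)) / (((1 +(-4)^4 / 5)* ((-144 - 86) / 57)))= -925 / 3905952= -0.00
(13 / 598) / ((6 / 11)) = 11 / 276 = 0.04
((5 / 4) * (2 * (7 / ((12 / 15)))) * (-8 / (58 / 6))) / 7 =-75 / 29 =-2.59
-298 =-298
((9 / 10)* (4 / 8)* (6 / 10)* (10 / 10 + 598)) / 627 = 5391 / 20900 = 0.26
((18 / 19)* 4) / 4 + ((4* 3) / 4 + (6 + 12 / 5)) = 1173 / 95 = 12.35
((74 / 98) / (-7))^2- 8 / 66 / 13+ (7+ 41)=2422744913 / 50471421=48.00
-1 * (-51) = 51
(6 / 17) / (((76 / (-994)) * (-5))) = 1491 / 1615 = 0.92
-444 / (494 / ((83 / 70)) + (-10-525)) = 12284 / 3275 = 3.75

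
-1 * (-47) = 47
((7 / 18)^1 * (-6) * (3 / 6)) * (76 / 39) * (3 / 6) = -1.14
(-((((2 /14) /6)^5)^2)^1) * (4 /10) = -1 /42700495304194560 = -0.00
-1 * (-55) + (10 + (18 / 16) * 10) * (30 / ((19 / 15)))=21215 / 38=558.29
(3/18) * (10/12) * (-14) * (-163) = 5705/18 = 316.94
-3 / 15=-0.20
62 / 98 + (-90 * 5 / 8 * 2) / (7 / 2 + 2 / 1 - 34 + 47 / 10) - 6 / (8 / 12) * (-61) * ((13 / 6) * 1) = 995318 / 833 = 1194.86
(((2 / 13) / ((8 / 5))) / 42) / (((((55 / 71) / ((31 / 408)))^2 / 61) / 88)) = 295508461 / 2499456960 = 0.12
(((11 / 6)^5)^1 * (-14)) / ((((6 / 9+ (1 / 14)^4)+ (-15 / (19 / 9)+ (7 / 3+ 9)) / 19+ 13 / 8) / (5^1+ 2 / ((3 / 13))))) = -40063112307757 / 25418540907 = -1576.14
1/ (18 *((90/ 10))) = 1/ 162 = 0.01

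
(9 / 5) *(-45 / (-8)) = 81 / 8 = 10.12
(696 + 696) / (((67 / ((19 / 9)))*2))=4408 / 201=21.93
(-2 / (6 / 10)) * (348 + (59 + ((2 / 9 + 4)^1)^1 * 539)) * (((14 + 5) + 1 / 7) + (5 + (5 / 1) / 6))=-126640525 / 567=-223351.90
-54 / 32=-27 / 16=-1.69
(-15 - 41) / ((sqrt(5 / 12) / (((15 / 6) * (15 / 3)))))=-280 * sqrt(15)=-1084.44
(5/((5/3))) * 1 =3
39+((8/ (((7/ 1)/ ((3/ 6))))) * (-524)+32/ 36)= -16351/ 63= -259.54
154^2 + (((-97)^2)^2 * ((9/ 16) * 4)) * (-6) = -2390243155/ 2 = -1195121577.50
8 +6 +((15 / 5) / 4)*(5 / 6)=117 / 8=14.62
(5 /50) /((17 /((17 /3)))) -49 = -1469 /30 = -48.97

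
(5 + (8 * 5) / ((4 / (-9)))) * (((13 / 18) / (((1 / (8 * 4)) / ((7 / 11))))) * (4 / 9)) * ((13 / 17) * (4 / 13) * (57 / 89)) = -2213120 / 26433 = -83.73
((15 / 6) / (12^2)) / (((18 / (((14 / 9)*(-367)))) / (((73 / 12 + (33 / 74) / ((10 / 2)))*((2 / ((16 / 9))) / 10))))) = -35203007 / 92067840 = -0.38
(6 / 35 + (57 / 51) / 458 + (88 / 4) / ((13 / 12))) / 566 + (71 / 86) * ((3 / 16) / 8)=306454344821 / 5518113852160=0.06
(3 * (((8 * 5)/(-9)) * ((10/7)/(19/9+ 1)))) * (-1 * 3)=900/49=18.37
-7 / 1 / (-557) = 7 / 557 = 0.01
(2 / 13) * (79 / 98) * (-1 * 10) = -790 / 637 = -1.24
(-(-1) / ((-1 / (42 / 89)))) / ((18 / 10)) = -70 / 267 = -0.26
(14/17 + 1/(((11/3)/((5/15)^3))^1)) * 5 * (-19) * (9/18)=-133285/3366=-39.60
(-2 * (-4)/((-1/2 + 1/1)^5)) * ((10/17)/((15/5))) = 2560/51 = 50.20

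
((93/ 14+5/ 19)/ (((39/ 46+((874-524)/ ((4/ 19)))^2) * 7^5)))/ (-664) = -42251/ 188708382992709076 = -0.00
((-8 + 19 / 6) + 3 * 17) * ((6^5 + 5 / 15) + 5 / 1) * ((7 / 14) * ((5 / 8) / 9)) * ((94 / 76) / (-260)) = -18994721 / 320112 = -59.34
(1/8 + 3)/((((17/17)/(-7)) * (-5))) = 35/8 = 4.38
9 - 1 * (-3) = 12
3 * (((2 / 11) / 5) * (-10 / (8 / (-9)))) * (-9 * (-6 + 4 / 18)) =702 / 11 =63.82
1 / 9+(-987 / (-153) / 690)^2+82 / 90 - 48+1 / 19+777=17177484952699 / 23528385900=730.07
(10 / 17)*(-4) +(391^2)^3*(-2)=-121489700497270634 / 17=-7146452970427684.35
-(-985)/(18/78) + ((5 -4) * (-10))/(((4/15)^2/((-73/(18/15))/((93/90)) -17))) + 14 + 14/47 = 65355131/4371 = 14951.99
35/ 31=1.13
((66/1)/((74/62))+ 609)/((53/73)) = 914.98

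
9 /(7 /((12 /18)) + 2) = 18 /25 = 0.72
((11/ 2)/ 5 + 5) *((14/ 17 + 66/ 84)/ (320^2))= 23363/ 243712000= 0.00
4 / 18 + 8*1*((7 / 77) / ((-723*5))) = 26486 / 119295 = 0.22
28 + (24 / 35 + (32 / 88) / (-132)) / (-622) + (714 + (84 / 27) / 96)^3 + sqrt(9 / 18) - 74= sqrt(2) / 2 + 4832020545490308268843 / 13273182236160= 364043864.46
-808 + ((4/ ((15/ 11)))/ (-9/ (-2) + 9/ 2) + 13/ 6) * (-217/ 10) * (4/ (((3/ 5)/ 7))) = -1349527/ 405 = -3332.17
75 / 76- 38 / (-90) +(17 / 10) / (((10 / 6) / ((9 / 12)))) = 74353 / 34200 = 2.17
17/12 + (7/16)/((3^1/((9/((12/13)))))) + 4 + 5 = 2273/192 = 11.84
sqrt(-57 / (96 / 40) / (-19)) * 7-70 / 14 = -5 +7 * sqrt(5) / 2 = 2.83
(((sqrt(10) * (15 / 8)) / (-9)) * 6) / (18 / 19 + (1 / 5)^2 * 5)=-475 * sqrt(10) / 436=-3.45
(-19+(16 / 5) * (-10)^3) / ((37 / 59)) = -5133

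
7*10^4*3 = 210000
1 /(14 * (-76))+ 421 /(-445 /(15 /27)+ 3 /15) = -80133 /152152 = -0.53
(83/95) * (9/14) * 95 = 747/14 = 53.36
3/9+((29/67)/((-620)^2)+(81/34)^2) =134176094443/22329411600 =6.01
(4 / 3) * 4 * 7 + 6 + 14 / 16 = 1061 / 24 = 44.21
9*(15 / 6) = 45 / 2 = 22.50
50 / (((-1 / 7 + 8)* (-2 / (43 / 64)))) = -1505 / 704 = -2.14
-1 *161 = -161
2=2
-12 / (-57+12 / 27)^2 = -972 / 259081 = -0.00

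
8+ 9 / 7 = 65 / 7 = 9.29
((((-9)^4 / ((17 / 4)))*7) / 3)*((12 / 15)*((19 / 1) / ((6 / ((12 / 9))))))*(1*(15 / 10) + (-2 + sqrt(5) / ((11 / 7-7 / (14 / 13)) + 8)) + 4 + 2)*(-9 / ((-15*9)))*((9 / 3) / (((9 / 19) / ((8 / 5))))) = 244532736*sqrt(5) / 91375 + 96066432 / 2125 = 51191.77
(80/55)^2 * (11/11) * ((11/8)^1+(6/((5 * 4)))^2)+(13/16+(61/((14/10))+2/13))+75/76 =4069041489/83683600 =48.62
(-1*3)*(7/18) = -7/6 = -1.17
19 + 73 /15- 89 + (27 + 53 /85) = -1913 /51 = -37.51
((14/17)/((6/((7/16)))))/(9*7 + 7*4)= 7/10608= 0.00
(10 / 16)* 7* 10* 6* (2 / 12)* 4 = 175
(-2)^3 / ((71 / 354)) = -2832 / 71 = -39.89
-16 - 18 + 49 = 15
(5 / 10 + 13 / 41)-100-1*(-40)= -4853 / 82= -59.18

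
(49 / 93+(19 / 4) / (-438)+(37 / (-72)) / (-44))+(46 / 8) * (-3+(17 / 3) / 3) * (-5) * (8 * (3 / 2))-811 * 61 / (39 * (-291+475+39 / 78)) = 376.99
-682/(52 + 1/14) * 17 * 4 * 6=-5343.74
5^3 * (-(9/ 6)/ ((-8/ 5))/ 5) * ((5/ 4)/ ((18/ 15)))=3125/ 128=24.41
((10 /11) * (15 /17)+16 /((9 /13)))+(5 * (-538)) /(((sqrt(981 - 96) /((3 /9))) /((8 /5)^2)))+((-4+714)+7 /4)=4952485 /6732 - 34432 * sqrt(885) /13275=658.50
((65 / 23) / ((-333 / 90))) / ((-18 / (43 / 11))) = 13975 / 84249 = 0.17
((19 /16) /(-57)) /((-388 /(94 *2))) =47 /4656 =0.01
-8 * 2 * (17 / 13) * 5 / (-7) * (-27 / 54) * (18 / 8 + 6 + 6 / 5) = -918 / 13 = -70.62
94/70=47/35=1.34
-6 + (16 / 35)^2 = -7094 / 1225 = -5.79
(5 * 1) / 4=5 / 4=1.25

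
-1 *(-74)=74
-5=-5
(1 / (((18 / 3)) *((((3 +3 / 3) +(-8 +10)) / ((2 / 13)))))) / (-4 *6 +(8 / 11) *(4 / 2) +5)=-11 / 45162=-0.00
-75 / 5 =-15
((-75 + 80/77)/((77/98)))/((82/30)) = -170850/4961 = -34.44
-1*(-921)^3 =781229961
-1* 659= -659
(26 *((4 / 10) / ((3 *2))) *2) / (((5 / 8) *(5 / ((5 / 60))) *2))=52 / 1125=0.05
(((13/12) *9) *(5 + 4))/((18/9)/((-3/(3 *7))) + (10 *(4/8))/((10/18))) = -351/20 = -17.55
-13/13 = -1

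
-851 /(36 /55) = -46805 /36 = -1300.14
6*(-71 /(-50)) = 213 /25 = 8.52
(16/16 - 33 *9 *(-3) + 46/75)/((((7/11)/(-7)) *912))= -368203/34200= -10.77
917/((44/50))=22925/22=1042.05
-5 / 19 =-0.26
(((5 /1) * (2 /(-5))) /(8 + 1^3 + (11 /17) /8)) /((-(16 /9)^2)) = 1377 /19760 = 0.07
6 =6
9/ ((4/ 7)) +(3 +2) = 83/ 4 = 20.75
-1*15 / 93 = -0.16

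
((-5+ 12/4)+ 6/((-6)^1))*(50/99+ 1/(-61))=-2951/2013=-1.47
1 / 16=0.06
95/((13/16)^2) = 24320/169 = 143.91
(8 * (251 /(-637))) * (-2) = 4016 /637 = 6.30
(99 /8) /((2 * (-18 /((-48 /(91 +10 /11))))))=121 /674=0.18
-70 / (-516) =35 / 258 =0.14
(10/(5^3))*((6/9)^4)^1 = 32/2025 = 0.02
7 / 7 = 1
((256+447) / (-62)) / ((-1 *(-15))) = -703 / 930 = -0.76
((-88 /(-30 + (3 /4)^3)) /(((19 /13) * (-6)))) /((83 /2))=-0.01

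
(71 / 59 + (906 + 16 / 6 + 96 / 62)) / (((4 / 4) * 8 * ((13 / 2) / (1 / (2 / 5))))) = 25004765 / 570648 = 43.82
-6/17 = -0.35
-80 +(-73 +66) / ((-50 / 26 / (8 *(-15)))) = -2584 / 5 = -516.80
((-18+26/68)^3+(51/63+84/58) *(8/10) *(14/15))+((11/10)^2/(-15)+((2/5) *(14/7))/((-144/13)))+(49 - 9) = -6958566300727/1282293000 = -5426.66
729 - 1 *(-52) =781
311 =311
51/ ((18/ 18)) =51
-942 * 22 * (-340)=7046160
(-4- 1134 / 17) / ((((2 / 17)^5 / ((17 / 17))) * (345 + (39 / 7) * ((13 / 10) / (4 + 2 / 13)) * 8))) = -15811778115 / 1809104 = -8740.12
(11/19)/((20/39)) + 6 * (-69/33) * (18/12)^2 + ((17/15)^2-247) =-272.81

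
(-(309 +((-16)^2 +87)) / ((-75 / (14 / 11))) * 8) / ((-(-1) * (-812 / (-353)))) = 920624 / 23925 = 38.48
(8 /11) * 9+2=94 /11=8.55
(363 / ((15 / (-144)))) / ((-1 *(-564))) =-1452 / 235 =-6.18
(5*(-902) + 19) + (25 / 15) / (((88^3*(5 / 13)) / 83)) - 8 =-9197826505 / 2044416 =-4499.00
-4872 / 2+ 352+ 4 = -2080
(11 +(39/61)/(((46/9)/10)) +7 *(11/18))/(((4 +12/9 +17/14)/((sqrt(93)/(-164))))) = -584381 *sqrt(93)/37965180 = -0.15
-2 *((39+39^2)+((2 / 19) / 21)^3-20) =-195645292936 / 63521199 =-3080.00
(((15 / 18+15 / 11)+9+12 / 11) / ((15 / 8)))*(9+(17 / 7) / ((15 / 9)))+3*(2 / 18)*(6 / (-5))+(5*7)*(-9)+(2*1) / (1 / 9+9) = -58400372 / 236775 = -246.65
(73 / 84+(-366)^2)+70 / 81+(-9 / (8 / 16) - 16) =303739027 / 2268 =133923.73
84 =84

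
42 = 42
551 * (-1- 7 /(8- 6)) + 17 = -2462.50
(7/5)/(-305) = -7/1525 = -0.00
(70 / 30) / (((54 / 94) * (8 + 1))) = 0.45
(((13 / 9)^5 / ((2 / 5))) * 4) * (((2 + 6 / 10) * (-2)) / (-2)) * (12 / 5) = 38614472 / 98415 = 392.36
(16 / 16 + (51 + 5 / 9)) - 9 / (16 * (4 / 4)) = 7487 / 144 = 51.99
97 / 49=1.98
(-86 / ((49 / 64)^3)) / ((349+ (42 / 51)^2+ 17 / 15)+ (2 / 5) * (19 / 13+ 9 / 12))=-2540977520640 / 4663567888777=-0.54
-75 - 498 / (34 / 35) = -9990 / 17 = -587.65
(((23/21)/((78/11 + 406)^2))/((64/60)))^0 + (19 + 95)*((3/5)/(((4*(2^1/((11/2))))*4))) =2041/160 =12.76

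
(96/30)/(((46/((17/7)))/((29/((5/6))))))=23664/4025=5.88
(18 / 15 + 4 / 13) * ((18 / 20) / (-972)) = -49 / 35100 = -0.00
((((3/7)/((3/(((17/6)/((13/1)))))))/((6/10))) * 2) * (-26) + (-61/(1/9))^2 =18988093/63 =301398.30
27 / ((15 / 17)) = 153 / 5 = 30.60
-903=-903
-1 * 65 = -65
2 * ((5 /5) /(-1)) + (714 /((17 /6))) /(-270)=-2.93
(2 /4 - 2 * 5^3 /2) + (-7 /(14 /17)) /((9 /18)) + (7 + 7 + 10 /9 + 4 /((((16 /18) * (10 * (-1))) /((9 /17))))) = -126.63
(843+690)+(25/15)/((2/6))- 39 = 1499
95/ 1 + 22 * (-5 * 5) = -455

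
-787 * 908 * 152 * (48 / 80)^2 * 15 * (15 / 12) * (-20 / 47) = 311989572.77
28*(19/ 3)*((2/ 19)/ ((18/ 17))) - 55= -1009/ 27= -37.37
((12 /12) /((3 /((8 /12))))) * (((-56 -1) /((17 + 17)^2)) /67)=-19 /116178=-0.00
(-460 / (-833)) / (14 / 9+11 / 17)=4140 / 16513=0.25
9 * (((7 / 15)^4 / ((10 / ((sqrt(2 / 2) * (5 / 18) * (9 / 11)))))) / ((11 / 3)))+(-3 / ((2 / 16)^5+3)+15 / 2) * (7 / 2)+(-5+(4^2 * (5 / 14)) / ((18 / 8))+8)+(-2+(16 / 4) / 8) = 26.79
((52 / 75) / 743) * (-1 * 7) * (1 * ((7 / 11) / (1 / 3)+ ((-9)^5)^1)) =78808184 / 204325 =385.70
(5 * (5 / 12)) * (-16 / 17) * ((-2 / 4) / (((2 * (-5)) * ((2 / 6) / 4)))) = -20 / 17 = -1.18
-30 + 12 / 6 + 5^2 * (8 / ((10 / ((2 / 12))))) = -74 / 3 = -24.67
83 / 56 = 1.48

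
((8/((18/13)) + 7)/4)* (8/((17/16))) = 3680/153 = 24.05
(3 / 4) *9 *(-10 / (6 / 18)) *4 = -810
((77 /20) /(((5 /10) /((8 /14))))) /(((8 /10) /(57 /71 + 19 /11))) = 988 /71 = 13.92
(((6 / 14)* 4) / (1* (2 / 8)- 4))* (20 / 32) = -2 / 7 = -0.29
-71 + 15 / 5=-68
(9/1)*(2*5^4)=11250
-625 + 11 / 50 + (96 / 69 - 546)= -1344797 / 1150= -1169.39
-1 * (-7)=7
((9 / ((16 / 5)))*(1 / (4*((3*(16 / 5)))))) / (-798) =-25 / 272384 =-0.00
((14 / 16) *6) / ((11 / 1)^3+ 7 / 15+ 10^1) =315 / 80488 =0.00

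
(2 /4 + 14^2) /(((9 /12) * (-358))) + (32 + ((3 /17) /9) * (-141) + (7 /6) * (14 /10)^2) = 14054149 /456450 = 30.79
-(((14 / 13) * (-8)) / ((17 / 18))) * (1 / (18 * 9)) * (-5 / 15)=-112 / 5967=-0.02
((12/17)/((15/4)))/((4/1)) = 4/85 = 0.05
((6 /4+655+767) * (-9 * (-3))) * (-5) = -384345 /2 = -192172.50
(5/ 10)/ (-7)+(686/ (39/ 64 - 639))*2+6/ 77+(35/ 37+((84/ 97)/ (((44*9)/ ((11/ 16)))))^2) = -1006592049905501/ 841130947996416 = -1.20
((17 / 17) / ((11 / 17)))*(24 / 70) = 204 / 385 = 0.53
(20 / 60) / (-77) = -1 / 231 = -0.00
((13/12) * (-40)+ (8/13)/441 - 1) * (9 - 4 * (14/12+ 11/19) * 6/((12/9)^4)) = 146139125/774592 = 188.67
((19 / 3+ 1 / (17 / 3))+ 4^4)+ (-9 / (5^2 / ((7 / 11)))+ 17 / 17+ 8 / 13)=48114856 / 182325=263.90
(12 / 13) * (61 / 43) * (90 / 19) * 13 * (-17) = -1370.82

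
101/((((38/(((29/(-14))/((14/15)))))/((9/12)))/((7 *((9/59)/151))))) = -1186245/37916704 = -0.03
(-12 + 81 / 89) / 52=-987 / 4628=-0.21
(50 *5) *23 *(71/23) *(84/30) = 49700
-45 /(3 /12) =-180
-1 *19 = -19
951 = 951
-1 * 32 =-32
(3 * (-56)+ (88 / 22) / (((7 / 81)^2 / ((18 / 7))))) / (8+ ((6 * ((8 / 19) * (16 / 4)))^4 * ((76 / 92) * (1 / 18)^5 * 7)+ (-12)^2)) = 5962541608638 / 749643978937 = 7.95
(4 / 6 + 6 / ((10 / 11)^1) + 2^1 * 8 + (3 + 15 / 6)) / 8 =863 / 240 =3.60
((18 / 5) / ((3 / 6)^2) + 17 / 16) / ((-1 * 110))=-1237 / 8800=-0.14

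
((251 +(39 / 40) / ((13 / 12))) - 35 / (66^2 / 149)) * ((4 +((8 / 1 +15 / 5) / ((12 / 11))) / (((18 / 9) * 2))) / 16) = 1709076091 / 16727040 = 102.17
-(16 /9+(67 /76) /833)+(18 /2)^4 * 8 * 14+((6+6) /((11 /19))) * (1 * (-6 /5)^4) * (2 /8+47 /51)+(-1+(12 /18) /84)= 2878657442938801 /3917182500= 734879.58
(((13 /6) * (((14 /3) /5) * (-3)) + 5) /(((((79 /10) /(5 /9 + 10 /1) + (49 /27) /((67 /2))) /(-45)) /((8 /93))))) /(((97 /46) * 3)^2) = 51718425600 /402312553021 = 0.13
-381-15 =-396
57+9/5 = 294/5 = 58.80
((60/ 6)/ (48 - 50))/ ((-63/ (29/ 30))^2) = -0.00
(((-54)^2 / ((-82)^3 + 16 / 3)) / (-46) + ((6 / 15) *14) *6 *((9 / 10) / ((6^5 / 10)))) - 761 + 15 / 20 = -650733421099 / 855990540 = -760.21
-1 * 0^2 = 0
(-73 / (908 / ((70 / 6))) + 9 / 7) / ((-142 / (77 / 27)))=-72941 / 10443816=-0.01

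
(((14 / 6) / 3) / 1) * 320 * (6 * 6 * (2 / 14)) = 1280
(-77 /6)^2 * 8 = 11858 /9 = 1317.56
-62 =-62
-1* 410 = -410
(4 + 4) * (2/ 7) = 16/ 7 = 2.29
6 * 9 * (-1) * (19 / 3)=-342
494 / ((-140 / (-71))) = 250.53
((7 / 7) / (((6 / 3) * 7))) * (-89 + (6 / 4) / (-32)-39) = -8195 / 896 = -9.15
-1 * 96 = -96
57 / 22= 2.59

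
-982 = -982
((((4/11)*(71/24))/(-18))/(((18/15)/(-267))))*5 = 157975/2376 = 66.49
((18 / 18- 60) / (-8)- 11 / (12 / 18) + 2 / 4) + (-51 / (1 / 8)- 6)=-3381 / 8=-422.62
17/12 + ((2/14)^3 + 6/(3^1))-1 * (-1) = 18191/4116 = 4.42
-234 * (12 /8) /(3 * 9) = -13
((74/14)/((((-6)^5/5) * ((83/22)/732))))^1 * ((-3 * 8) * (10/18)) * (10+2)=4965400/47061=105.51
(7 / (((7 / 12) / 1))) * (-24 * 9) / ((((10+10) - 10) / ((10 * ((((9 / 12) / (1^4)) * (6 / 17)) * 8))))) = -93312 / 17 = -5488.94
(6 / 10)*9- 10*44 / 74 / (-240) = 12043 / 2220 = 5.42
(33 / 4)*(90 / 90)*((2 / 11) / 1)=3 / 2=1.50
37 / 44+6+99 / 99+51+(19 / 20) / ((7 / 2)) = 91033 / 1540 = 59.11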